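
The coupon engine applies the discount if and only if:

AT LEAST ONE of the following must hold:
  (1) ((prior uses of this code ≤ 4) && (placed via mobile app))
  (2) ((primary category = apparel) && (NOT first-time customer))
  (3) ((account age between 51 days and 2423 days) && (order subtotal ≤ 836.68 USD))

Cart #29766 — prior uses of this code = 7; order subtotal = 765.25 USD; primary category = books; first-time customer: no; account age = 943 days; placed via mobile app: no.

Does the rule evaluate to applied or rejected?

Atomic conditions:
  prior uses of this code ≤ 4: 7 ≤ 4 is false
  placed via mobile app: no → false
  primary category = apparel: books == apparel is false
  NOT first-time customer: no → true
  account age between 51 days and 2423 days: 943 in [51, 2423] is true
  order subtotal ≤ 836.68 USD: 765.25 ≤ 836.68 is true
Combine:
[1] false AND false = false
[2] false AND true = false
[3] true AND true = true
[root] false OR false OR true = true
Overall: true → applied

Applied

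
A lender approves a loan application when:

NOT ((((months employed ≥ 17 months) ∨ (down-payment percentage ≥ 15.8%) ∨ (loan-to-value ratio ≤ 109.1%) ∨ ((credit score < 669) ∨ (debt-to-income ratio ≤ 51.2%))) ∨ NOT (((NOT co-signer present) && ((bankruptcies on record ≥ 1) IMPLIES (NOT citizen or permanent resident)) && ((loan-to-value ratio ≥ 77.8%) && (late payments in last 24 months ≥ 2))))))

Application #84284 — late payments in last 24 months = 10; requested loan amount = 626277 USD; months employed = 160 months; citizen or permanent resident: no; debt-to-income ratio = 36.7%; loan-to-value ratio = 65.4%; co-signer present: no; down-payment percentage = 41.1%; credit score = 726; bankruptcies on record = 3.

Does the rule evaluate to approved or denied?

Denied

Atomic conditions:
  months employed ≥ 17 months: 160 ≥ 17 is true
  down-payment percentage ≥ 15.8%: 41.1 ≥ 15.8 is true
  loan-to-value ratio ≤ 109.1%: 65.4 ≤ 109.1 is true
  credit score < 669: 726 < 669 is false
  debt-to-income ratio ≤ 51.2%: 36.7 ≤ 51.2 is true
  NOT co-signer present: no → true
  bankruptcies on record ≥ 1: 3 ≥ 1 is true
  NOT citizen or permanent resident: no → true
  loan-to-value ratio ≥ 77.8%: 65.4 ≥ 77.8 is false
  late payments in last 24 months ≥ 2: 10 ≥ 2 is true
Combine:
[1.1.4] false OR true = true
[1.1] true OR true OR true OR true = true
[1.2.1.2] true → true = true
[1.2.1.3] false AND true = false
[1.2.1] true AND true AND false = false
[1.2] NOT false = true
[1] true OR true = true
[root] NOT true = false
Overall: false → denied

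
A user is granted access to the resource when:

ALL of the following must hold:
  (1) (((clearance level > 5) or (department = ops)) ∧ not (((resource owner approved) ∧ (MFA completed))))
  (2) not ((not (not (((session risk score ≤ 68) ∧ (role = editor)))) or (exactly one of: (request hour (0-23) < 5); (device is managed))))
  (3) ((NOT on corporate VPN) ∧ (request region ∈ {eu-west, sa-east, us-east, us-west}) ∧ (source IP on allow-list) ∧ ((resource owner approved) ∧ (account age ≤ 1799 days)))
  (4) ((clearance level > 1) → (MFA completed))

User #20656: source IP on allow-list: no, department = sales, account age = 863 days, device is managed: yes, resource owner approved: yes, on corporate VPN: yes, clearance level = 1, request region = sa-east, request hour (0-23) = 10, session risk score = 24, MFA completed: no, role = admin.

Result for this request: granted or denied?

Atomic conditions:
  clearance level > 5: 1 > 5 is false
  department = ops: sales == ops is false
  resource owner approved: yes → true
  MFA completed: no → false
  session risk score ≤ 68: 24 ≤ 68 is true
  role = editor: admin == editor is false
  request hour (0-23) < 5: 10 < 5 is false
  device is managed: yes → true
  NOT on corporate VPN: yes → false
  request region ∈ {eu-west, sa-east, us-east, us-west}: sa-east is in the set → true
  source IP on allow-list: no → false
  account age ≤ 1799 days: 863 ≤ 1799 is true
  clearance level > 1: 1 > 1 is false
Combine:
[1.1] false OR false = false
[1.2.1] true AND false = false
[1.2] NOT false = true
[1] false AND true = false
[2.1.1.1.1] true AND false = false
[2.1.1.1] NOT false = true
[2.1.1] NOT true = false
[2.1.2] exactly-one(false, true) = true
[2.1] false OR true = true
[2] NOT true = false
[3.4] true AND true = true
[3] false AND true AND false AND true = false
[4] false → false (antecedent false ⇒ implication holds) = true
[root] false AND false AND false AND true = false
Overall: false → denied

Denied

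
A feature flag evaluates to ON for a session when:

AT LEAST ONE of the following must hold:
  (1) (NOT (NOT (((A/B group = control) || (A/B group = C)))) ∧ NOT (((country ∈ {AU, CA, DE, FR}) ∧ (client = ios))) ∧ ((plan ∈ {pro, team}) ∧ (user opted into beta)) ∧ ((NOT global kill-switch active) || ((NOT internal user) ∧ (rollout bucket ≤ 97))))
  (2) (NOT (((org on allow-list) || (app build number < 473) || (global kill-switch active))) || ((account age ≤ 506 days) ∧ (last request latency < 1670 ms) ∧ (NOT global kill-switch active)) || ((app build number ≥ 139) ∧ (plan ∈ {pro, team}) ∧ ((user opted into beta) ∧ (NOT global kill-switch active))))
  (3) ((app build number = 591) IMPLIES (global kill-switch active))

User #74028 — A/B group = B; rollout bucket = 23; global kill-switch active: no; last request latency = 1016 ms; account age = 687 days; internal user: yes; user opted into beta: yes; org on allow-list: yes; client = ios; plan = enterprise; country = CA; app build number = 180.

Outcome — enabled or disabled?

Atomic conditions:
  A/B group = control: B == control is false
  A/B group = C: B == C is false
  country ∈ {AU, CA, DE, FR}: CA is in the set → true
  client = ios: ios == ios is true
  plan ∈ {pro, team}: enterprise is not in the set → false
  user opted into beta: yes → true
  NOT global kill-switch active: no → true
  NOT internal user: yes → false
  rollout bucket ≤ 97: 23 ≤ 97 is true
  org on allow-list: yes → true
  app build number < 473: 180 < 473 is true
  global kill-switch active: no → false
  account age ≤ 506 days: 687 ≤ 506 is false
  last request latency < 1670 ms: 1016 < 1670 is true
  app build number ≥ 139: 180 ≥ 139 is true
  app build number = 591: 180 == 591 is false
Combine:
[1.1.1.1] false OR false = false
[1.1.1] NOT false = true
[1.1] NOT true = false
[1.2.1] true AND true = true
[1.2] NOT true = false
[1.3] false AND true = false
[1.4.2] false AND true = false
[1.4] true OR false = true
[1] false AND false AND false AND true = false
[2.1.1] true OR true OR false = true
[2.1] NOT true = false
[2.2] false AND true AND true = false
[2.3.3] true AND true = true
[2.3] true AND false AND true = false
[2] false OR false OR false = false
[3] false → false (antecedent false ⇒ implication holds) = true
[root] false OR false OR true = true
Overall: true → enabled

Enabled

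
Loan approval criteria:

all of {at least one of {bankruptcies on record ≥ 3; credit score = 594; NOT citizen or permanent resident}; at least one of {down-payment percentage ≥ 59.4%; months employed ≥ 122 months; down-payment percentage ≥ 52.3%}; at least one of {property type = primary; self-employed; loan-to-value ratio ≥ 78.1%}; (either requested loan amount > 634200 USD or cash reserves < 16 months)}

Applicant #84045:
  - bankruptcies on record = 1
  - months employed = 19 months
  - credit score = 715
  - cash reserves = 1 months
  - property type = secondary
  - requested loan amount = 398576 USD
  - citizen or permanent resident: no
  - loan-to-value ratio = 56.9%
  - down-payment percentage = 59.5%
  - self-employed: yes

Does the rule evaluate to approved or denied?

Atomic conditions:
  bankruptcies on record ≥ 3: 1 ≥ 3 is false
  credit score = 594: 715 == 594 is false
  NOT citizen or permanent resident: no → true
  down-payment percentage ≥ 59.4%: 59.5 ≥ 59.4 is true
  months employed ≥ 122 months: 19 ≥ 122 is false
  down-payment percentage ≥ 52.3%: 59.5 ≥ 52.3 is true
  property type = primary: secondary == primary is false
  self-employed: yes → true
  loan-to-value ratio ≥ 78.1%: 56.9 ≥ 78.1 is false
  requested loan amount > 634200 USD: 398576 > 634200 is false
  cash reserves < 16 months: 1 < 16 is true
Combine:
[1] false OR false OR true = true
[2] true OR false OR true = true
[3] false OR true OR false = true
[4] false OR true = true
[root] true AND true AND true AND true = true
Overall: true → approved

Approved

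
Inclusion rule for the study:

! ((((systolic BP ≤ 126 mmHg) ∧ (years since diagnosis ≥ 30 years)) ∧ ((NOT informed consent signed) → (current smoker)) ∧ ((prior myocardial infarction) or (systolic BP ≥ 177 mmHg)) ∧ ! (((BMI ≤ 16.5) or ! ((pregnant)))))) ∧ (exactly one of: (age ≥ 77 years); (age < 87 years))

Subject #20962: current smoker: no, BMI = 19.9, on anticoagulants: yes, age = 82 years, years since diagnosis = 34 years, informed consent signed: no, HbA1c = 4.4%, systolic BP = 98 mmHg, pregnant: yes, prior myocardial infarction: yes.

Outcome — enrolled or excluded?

Atomic conditions:
  systolic BP ≤ 126 mmHg: 98 ≤ 126 is true
  years since diagnosis ≥ 30 years: 34 ≥ 30 is true
  NOT informed consent signed: no → true
  current smoker: no → false
  prior myocardial infarction: yes → true
  systolic BP ≥ 177 mmHg: 98 ≥ 177 is false
  BMI ≤ 16.5: 19.9 ≤ 16.5 is false
  pregnant: yes → true
  age ≥ 77 years: 82 ≥ 77 is true
  age < 87 years: 82 < 87 is true
Combine:
[1.1.1] true AND true = true
[1.1.2] true → false = false
[1.1.3] true OR false = true
[1.1.4.1.2] NOT true = false
[1.1.4.1] false OR false = false
[1.1.4] NOT false = true
[1.1] true AND false AND true AND true = false
[1] NOT false = true
[2] exactly-one(true, true) = false
[root] true AND false = false
Overall: false → excluded

Excluded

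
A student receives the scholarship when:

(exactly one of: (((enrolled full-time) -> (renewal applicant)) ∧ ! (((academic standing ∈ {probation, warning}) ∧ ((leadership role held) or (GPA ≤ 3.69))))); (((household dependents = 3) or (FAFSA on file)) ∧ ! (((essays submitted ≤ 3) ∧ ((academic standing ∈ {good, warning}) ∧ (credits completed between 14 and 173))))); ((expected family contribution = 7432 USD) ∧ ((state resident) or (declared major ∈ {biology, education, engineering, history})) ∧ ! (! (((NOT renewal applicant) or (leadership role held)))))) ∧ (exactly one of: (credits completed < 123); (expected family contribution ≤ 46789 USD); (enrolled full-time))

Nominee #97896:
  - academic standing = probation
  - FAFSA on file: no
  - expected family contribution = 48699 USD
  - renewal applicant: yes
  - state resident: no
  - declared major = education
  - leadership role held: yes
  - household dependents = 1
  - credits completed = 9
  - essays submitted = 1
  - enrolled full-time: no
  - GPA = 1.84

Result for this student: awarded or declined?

Atomic conditions:
  enrolled full-time: no → false
  renewal applicant: yes → true
  academic standing ∈ {probation, warning}: probation is in the set → true
  leadership role held: yes → true
  GPA ≤ 3.69: 1.84 ≤ 3.69 is true
  household dependents = 3: 1 == 3 is false
  FAFSA on file: no → false
  essays submitted ≤ 3: 1 ≤ 3 is true
  academic standing ∈ {good, warning}: probation is not in the set → false
  credits completed between 14 and 173: 9 in [14, 173] is false
  expected family contribution = 7432 USD: 48699 == 7432 is false
  state resident: no → false
  declared major ∈ {biology, education, engineering, history}: education is in the set → true
  NOT renewal applicant: yes → false
  credits completed < 123: 9 < 123 is true
  expected family contribution ≤ 46789 USD: 48699 ≤ 46789 is false
Combine:
[1.1.1] false → true (antecedent false ⇒ implication holds) = true
[1.1.2.1.2] true OR true = true
[1.1.2.1] true AND true = true
[1.1.2] NOT true = false
[1.1] true AND false = false
[1.2.1] false OR false = false
[1.2.2.1.2] false AND false = false
[1.2.2.1] true AND false = false
[1.2.2] NOT false = true
[1.2] false AND true = false
[1.3.2] false OR true = true
[1.3.3.1.1] false OR true = true
[1.3.3.1] NOT true = false
[1.3.3] NOT false = true
[1.3] false AND true AND true = false
[1] exactly-one(false, false, false) = false
[2] exactly-one(true, false, false) = true
[root] false AND true = false
Overall: false → declined

Declined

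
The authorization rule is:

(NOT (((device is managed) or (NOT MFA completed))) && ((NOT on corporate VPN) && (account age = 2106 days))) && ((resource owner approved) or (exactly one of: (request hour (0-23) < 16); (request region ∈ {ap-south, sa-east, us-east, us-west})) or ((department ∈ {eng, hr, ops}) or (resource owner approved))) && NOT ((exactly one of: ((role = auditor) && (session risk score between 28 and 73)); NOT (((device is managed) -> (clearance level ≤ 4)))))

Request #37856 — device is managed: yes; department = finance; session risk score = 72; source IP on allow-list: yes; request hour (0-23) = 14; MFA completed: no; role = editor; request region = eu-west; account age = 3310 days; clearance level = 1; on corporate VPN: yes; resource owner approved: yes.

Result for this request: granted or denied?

Denied

Atomic conditions:
  device is managed: yes → true
  NOT MFA completed: no → true
  NOT on corporate VPN: yes → false
  account age = 2106 days: 3310 == 2106 is false
  resource owner approved: yes → true
  request hour (0-23) < 16: 14 < 16 is true
  request region ∈ {ap-south, sa-east, us-east, us-west}: eu-west is not in the set → false
  department ∈ {eng, hr, ops}: finance is not in the set → false
  role = auditor: editor == auditor is false
  session risk score between 28 and 73: 72 in [28, 73] is true
  clearance level ≤ 4: 1 ≤ 4 is true
Combine:
[1.1.1] true OR true = true
[1.1] NOT true = false
[1.2] false AND false = false
[1] false AND false = false
[2.2] exactly-one(true, false) = true
[2.3] false OR true = true
[2] true OR true OR true = true
[3.1.1] false AND true = false
[3.1.2.1] true → true = true
[3.1.2] NOT true = false
[3.1] exactly-one(false, false) = false
[3] NOT false = true
[root] false AND true AND true = false
Overall: false → denied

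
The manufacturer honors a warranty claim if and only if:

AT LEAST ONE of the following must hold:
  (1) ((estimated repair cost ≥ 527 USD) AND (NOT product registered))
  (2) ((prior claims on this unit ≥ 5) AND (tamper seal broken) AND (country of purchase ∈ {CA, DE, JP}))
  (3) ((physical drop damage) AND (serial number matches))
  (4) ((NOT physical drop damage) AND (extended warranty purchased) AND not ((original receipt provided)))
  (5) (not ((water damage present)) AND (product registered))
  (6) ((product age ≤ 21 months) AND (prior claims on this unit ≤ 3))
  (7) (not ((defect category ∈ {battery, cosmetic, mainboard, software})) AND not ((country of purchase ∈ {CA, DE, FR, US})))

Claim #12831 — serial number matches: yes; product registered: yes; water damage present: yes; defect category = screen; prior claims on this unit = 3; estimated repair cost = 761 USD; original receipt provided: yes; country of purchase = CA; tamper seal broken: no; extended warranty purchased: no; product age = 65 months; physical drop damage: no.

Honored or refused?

Refused

Atomic conditions:
  estimated repair cost ≥ 527 USD: 761 ≥ 527 is true
  NOT product registered: yes → false
  prior claims on this unit ≥ 5: 3 ≥ 5 is false
  tamper seal broken: no → false
  country of purchase ∈ {CA, DE, JP}: CA is in the set → true
  physical drop damage: no → false
  serial number matches: yes → true
  NOT physical drop damage: no → true
  extended warranty purchased: no → false
  original receipt provided: yes → true
  water damage present: yes → true
  product registered: yes → true
  product age ≤ 21 months: 65 ≤ 21 is false
  prior claims on this unit ≤ 3: 3 ≤ 3 is true
  defect category ∈ {battery, cosmetic, mainboard, software}: screen is not in the set → false
  country of purchase ∈ {CA, DE, FR, US}: CA is in the set → true
Combine:
[1] true AND false = false
[2] false AND false AND true = false
[3] false AND true = false
[4.3] NOT true = false
[4] true AND false AND false = false
[5.1] NOT true = false
[5] false AND true = false
[6] false AND true = false
[7.1] NOT false = true
[7.2] NOT true = false
[7] true AND false = false
[root] false OR false OR false OR false OR false OR false OR false = false
Overall: false → refused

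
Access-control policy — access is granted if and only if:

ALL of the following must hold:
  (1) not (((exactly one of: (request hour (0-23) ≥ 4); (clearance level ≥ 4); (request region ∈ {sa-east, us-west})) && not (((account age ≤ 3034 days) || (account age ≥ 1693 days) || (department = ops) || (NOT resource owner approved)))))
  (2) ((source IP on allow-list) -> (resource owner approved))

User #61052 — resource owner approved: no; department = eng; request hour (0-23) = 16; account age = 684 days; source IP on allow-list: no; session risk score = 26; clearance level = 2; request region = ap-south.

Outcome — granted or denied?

Granted

Atomic conditions:
  request hour (0-23) ≥ 4: 16 ≥ 4 is true
  clearance level ≥ 4: 2 ≥ 4 is false
  request region ∈ {sa-east, us-west}: ap-south is not in the set → false
  account age ≤ 3034 days: 684 ≤ 3034 is true
  account age ≥ 1693 days: 684 ≥ 1693 is false
  department = ops: eng == ops is false
  NOT resource owner approved: no → true
  source IP on allow-list: no → false
  resource owner approved: no → false
Combine:
[1.1.1] exactly-one(true, false, false) = true
[1.1.2.1] true OR false OR false OR true = true
[1.1.2] NOT true = false
[1.1] true AND false = false
[1] NOT false = true
[2] false → false (antecedent false ⇒ implication holds) = true
[root] true AND true = true
Overall: true → granted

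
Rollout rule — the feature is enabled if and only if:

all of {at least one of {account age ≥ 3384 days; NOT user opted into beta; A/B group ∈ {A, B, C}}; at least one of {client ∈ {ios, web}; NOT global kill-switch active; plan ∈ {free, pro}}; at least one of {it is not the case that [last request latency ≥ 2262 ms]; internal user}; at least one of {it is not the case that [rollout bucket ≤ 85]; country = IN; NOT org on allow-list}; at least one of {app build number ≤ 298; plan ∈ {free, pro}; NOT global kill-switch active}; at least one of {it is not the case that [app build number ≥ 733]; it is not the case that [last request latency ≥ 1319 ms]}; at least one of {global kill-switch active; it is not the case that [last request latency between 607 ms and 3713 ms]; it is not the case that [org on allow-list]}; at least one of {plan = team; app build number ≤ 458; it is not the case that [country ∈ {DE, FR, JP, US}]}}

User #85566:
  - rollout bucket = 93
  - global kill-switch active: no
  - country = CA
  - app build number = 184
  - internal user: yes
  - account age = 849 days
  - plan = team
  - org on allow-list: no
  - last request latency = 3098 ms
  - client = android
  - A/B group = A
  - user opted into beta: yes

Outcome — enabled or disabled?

Atomic conditions:
  account age ≥ 3384 days: 849 ≥ 3384 is false
  NOT user opted into beta: yes → false
  A/B group ∈ {A, B, C}: A is in the set → true
  client ∈ {ios, web}: android is not in the set → false
  NOT global kill-switch active: no → true
  plan ∈ {free, pro}: team is not in the set → false
  last request latency ≥ 2262 ms: 3098 ≥ 2262 is true
  internal user: yes → true
  rollout bucket ≤ 85: 93 ≤ 85 is false
  country = IN: CA == IN is false
  NOT org on allow-list: no → true
  app build number ≤ 298: 184 ≤ 298 is true
  app build number ≥ 733: 184 ≥ 733 is false
  last request latency ≥ 1319 ms: 3098 ≥ 1319 is true
  global kill-switch active: no → false
  last request latency between 607 ms and 3713 ms: 3098 in [607, 3713] is true
  org on allow-list: no → false
  plan = team: team == team is true
  app build number ≤ 458: 184 ≤ 458 is true
  country ∈ {DE, FR, JP, US}: CA is not in the set → false
Combine:
[1] false OR false OR true = true
[2] false OR true OR false = true
[3.1] NOT true = false
[3] false OR true = true
[4.1] NOT false = true
[4] true OR false OR true = true
[5] true OR false OR true = true
[6.1] NOT false = true
[6.2] NOT true = false
[6] true OR false = true
[7.2] NOT true = false
[7.3] NOT false = true
[7] false OR false OR true = true
[8.3] NOT false = true
[8] true OR true OR true = true
[root] true AND true AND true AND true AND true AND true AND true AND true = true
Overall: true → enabled

Enabled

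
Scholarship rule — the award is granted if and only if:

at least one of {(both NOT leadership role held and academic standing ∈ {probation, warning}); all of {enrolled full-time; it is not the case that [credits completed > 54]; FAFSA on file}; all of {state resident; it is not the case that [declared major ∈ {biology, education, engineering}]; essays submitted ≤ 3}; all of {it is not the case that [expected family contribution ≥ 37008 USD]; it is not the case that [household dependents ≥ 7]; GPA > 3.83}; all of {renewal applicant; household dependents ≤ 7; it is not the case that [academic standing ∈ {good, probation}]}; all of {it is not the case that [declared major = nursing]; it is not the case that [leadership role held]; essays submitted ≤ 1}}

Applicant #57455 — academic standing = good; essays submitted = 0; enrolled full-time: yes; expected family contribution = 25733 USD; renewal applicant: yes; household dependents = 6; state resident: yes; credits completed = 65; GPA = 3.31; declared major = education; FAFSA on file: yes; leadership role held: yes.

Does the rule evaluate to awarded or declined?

Atomic conditions:
  NOT leadership role held: yes → false
  academic standing ∈ {probation, warning}: good is not in the set → false
  enrolled full-time: yes → true
  credits completed > 54: 65 > 54 is true
  FAFSA on file: yes → true
  state resident: yes → true
  declared major ∈ {biology, education, engineering}: education is in the set → true
  essays submitted ≤ 3: 0 ≤ 3 is true
  expected family contribution ≥ 37008 USD: 25733 ≥ 37008 is false
  household dependents ≥ 7: 6 ≥ 7 is false
  GPA > 3.83: 3.31 > 3.83 is false
  renewal applicant: yes → true
  household dependents ≤ 7: 6 ≤ 7 is true
  academic standing ∈ {good, probation}: good is in the set → true
  declared major = nursing: education == nursing is false
  leadership role held: yes → true
  essays submitted ≤ 1: 0 ≤ 1 is true
Combine:
[1] false AND false = false
[2.2] NOT true = false
[2] true AND false AND true = false
[3.2] NOT true = false
[3] true AND false AND true = false
[4.1] NOT false = true
[4.2] NOT false = true
[4] true AND true AND false = false
[5.3] NOT true = false
[5] true AND true AND false = false
[6.1] NOT false = true
[6.2] NOT true = false
[6] true AND false AND true = false
[root] false OR false OR false OR false OR false OR false = false
Overall: false → declined

Declined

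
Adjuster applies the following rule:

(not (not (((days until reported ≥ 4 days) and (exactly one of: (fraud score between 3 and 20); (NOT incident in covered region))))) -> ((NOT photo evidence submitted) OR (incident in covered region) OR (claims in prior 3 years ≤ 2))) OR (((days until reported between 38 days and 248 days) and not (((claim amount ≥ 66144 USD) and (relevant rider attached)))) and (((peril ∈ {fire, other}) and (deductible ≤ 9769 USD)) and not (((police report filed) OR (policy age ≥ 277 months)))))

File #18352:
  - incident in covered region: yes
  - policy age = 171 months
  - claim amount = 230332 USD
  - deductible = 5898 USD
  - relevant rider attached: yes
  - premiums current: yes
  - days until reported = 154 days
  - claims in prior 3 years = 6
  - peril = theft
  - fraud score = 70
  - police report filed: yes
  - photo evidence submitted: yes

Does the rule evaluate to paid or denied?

Paid

Atomic conditions:
  days until reported ≥ 4 days: 154 ≥ 4 is true
  fraud score between 3 and 20: 70 in [3, 20] is false
  NOT incident in covered region: yes → false
  NOT photo evidence submitted: yes → false
  incident in covered region: yes → true
  claims in prior 3 years ≤ 2: 6 ≤ 2 is false
  days until reported between 38 days and 248 days: 154 in [38, 248] is true
  claim amount ≥ 66144 USD: 230332 ≥ 66144 is true
  relevant rider attached: yes → true
  peril ∈ {fire, other}: theft is not in the set → false
  deductible ≤ 9769 USD: 5898 ≤ 9769 is true
  police report filed: yes → true
  policy age ≥ 277 months: 171 ≥ 277 is false
Combine:
[1.1.1.1.2] exactly-one(false, false) = false
[1.1.1.1] true AND false = false
[1.1.1] NOT false = true
[1.1] NOT true = false
[1.2] false OR true OR false = true
[1] false → true (antecedent false ⇒ implication holds) = true
[2.1.2.1] true AND true = true
[2.1.2] NOT true = false
[2.1] true AND false = false
[2.2.1] false AND true = false
[2.2.2.1] true OR false = true
[2.2.2] NOT true = false
[2.2] false AND false = false
[2] false AND false = false
[root] true OR false = true
Overall: true → paid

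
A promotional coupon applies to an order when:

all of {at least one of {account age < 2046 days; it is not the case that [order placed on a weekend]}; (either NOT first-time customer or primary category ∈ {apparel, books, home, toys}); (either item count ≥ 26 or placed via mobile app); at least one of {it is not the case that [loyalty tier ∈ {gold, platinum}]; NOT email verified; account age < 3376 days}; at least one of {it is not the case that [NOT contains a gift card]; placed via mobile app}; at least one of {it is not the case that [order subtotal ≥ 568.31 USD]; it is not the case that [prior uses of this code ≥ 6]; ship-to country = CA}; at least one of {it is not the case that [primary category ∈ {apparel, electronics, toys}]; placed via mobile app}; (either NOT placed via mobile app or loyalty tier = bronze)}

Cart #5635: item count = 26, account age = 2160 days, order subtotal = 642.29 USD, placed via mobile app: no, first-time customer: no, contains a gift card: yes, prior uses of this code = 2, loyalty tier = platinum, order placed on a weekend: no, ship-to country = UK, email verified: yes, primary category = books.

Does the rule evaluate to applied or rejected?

Atomic conditions:
  account age < 2046 days: 2160 < 2046 is false
  order placed on a weekend: no → false
  NOT first-time customer: no → true
  primary category ∈ {apparel, books, home, toys}: books is in the set → true
  item count ≥ 26: 26 ≥ 26 is true
  placed via mobile app: no → false
  loyalty tier ∈ {gold, platinum}: platinum is in the set → true
  NOT email verified: yes → false
  account age < 3376 days: 2160 < 3376 is true
  NOT contains a gift card: yes → false
  order subtotal ≥ 568.31 USD: 642.29 ≥ 568.31 is true
  prior uses of this code ≥ 6: 2 ≥ 6 is false
  ship-to country = CA: UK == CA is false
  primary category ∈ {apparel, electronics, toys}: books is not in the set → false
  NOT placed via mobile app: no → true
  loyalty tier = bronze: platinum == bronze is false
Combine:
[1.2] NOT false = true
[1] false OR true = true
[2] true OR true = true
[3] true OR false = true
[4.1] NOT true = false
[4] false OR false OR true = true
[5.1] NOT false = true
[5] true OR false = true
[6.1] NOT true = false
[6.2] NOT false = true
[6] false OR true OR false = true
[7.1] NOT false = true
[7] true OR false = true
[8] true OR false = true
[root] true AND true AND true AND true AND true AND true AND true AND true = true
Overall: true → applied

Applied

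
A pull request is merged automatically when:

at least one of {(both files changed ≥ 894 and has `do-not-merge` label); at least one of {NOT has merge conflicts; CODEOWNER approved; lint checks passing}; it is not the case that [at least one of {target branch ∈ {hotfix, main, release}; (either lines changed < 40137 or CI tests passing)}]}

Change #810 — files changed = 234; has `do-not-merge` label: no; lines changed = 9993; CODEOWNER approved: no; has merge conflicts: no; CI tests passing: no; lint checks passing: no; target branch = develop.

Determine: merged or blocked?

Merged

Atomic conditions:
  files changed ≥ 894: 234 ≥ 894 is false
  has `do-not-merge` label: no → false
  NOT has merge conflicts: no → true
  CODEOWNER approved: no → false
  lint checks passing: no → false
  target branch ∈ {hotfix, main, release}: develop is not in the set → false
  lines changed < 40137: 9993 < 40137 is true
  CI tests passing: no → false
Combine:
[1] false AND false = false
[2] true OR false OR false = true
[3.1.2] true OR false = true
[3.1] false OR true = true
[3] NOT true = false
[root] false OR true OR false = true
Overall: true → merged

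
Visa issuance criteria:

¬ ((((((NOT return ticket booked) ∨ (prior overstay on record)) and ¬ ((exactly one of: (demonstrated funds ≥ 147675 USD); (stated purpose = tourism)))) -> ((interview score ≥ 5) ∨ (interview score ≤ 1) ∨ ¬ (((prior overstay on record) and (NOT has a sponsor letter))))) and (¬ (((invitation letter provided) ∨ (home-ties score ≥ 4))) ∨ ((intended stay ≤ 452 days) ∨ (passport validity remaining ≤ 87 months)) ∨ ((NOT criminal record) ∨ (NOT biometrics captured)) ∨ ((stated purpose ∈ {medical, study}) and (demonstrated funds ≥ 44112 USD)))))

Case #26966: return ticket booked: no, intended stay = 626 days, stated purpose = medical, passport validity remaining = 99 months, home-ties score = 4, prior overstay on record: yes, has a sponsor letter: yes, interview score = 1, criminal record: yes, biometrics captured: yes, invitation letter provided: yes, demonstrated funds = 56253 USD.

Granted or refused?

Refused

Atomic conditions:
  NOT return ticket booked: no → true
  prior overstay on record: yes → true
  demonstrated funds ≥ 147675 USD: 56253 ≥ 147675 is false
  stated purpose = tourism: medical == tourism is false
  interview score ≥ 5: 1 ≥ 5 is false
  interview score ≤ 1: 1 ≤ 1 is true
  NOT has a sponsor letter: yes → false
  invitation letter provided: yes → true
  home-ties score ≥ 4: 4 ≥ 4 is true
  intended stay ≤ 452 days: 626 ≤ 452 is false
  passport validity remaining ≤ 87 months: 99 ≤ 87 is false
  NOT criminal record: yes → false
  NOT biometrics captured: yes → false
  stated purpose ∈ {medical, study}: medical is in the set → true
  demonstrated funds ≥ 44112 USD: 56253 ≥ 44112 is true
Combine:
[1.1.1.1] true OR true = true
[1.1.1.2.1] exactly-one(false, false) = false
[1.1.1.2] NOT false = true
[1.1.1] true AND true = true
[1.1.2.3.1] true AND false = false
[1.1.2.3] NOT false = true
[1.1.2] false OR true OR true = true
[1.1] true → true = true
[1.2.1.1] true OR true = true
[1.2.1] NOT true = false
[1.2.2] false OR false = false
[1.2.3] false OR false = false
[1.2.4] true AND true = true
[1.2] false OR false OR false OR true = true
[1] true AND true = true
[root] NOT true = false
Overall: false → refused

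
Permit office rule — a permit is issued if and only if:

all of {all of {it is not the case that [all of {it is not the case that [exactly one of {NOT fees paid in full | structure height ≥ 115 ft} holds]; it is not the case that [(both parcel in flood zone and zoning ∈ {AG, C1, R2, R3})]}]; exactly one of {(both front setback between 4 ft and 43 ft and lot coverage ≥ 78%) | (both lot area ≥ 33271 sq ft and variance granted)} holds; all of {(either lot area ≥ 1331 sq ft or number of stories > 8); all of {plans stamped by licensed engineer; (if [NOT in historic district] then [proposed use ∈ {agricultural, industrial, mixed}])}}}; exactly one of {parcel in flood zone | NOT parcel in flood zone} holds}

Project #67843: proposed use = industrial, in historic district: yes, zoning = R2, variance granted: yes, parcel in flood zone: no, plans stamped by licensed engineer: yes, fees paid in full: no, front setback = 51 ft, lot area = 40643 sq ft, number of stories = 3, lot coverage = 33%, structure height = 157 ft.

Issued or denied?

Denied

Atomic conditions:
  NOT fees paid in full: no → true
  structure height ≥ 115 ft: 157 ≥ 115 is true
  parcel in flood zone: no → false
  zoning ∈ {AG, C1, R2, R3}: R2 is in the set → true
  front setback between 4 ft and 43 ft: 51 in [4, 43] is false
  lot coverage ≥ 78%: 33 ≥ 78 is false
  lot area ≥ 33271 sq ft: 40643 ≥ 33271 is true
  variance granted: yes → true
  lot area ≥ 1331 sq ft: 40643 ≥ 1331 is true
  number of stories > 8: 3 > 8 is false
  plans stamped by licensed engineer: yes → true
  NOT in historic district: yes → false
  proposed use ∈ {agricultural, industrial, mixed}: industrial is in the set → true
  NOT parcel in flood zone: no → true
Combine:
[1.1.1.1.1] exactly-one(true, true) = false
[1.1.1.1] NOT false = true
[1.1.1.2.1] false AND true = false
[1.1.1.2] NOT false = true
[1.1.1] true AND true = true
[1.1] NOT true = false
[1.2.1] false AND false = false
[1.2.2] true AND true = true
[1.2] exactly-one(false, true) = true
[1.3.1] true OR false = true
[1.3.2.2] false → true (antecedent false ⇒ implication holds) = true
[1.3.2] true AND true = true
[1.3] true AND true = true
[1] false AND true AND true = false
[2] exactly-one(false, true) = true
[root] false AND true = false
Overall: false → denied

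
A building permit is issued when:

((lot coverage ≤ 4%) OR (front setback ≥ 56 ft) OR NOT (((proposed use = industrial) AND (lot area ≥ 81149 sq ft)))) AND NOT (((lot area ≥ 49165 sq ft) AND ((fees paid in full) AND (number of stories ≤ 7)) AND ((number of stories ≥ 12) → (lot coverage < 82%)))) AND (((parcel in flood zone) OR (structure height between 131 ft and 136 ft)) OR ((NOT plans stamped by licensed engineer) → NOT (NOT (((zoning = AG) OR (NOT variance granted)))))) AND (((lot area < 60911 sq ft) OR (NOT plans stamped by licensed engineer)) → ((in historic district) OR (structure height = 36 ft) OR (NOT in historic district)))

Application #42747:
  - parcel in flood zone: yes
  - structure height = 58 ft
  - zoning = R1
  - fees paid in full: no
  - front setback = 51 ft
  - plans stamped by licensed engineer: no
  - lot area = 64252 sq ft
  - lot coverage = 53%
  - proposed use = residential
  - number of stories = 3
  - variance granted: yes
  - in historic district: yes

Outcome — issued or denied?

Atomic conditions:
  lot coverage ≤ 4%: 53 ≤ 4 is false
  front setback ≥ 56 ft: 51 ≥ 56 is false
  proposed use = industrial: residential == industrial is false
  lot area ≥ 81149 sq ft: 64252 ≥ 81149 is false
  lot area ≥ 49165 sq ft: 64252 ≥ 49165 is true
  fees paid in full: no → false
  number of stories ≤ 7: 3 ≤ 7 is true
  number of stories ≥ 12: 3 ≥ 12 is false
  lot coverage < 82%: 53 < 82 is true
  parcel in flood zone: yes → true
  structure height between 131 ft and 136 ft: 58 in [131, 136] is false
  NOT plans stamped by licensed engineer: no → true
  zoning = AG: R1 == AG is false
  NOT variance granted: yes → false
  lot area < 60911 sq ft: 64252 < 60911 is false
  in historic district: yes → true
  structure height = 36 ft: 58 == 36 is false
  NOT in historic district: yes → false
Combine:
[1.3.1] false AND false = false
[1.3] NOT false = true
[1] false OR false OR true = true
[2.1.2] false AND true = false
[2.1.3] false → true (antecedent false ⇒ implication holds) = true
[2.1] true AND false AND true = false
[2] NOT false = true
[3.1] true OR false = true
[3.2.2.1.1] false OR false = false
[3.2.2.1] NOT false = true
[3.2.2] NOT true = false
[3.2] true → false = false
[3] true OR false = true
[4.1] false OR true = true
[4.2] true OR false OR false = true
[4] true → true = true
[root] true AND true AND true AND true = true
Overall: true → issued

Issued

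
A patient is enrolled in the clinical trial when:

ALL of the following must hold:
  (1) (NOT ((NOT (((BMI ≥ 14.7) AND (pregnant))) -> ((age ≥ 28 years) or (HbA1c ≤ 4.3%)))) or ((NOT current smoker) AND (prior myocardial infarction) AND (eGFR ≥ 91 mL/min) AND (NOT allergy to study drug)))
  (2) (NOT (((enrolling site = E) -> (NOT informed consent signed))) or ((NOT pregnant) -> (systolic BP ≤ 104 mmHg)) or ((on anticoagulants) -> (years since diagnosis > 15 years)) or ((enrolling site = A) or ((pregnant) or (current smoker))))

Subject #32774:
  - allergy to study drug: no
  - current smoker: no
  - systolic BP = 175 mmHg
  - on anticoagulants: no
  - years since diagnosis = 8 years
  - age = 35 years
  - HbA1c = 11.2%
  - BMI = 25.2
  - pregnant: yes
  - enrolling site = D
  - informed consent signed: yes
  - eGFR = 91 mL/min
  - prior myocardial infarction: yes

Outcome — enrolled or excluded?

Atomic conditions:
  BMI ≥ 14.7: 25.2 ≥ 14.7 is true
  pregnant: yes → true
  age ≥ 28 years: 35 ≥ 28 is true
  HbA1c ≤ 4.3%: 11.2 ≤ 4.3 is false
  NOT current smoker: no → true
  prior myocardial infarction: yes → true
  eGFR ≥ 91 mL/min: 91 ≥ 91 is true
  NOT allergy to study drug: no → true
  enrolling site = E: D == E is false
  NOT informed consent signed: yes → false
  NOT pregnant: yes → false
  systolic BP ≤ 104 mmHg: 175 ≤ 104 is false
  on anticoagulants: no → false
  years since diagnosis > 15 years: 8 > 15 is false
  enrolling site = A: D == A is false
  current smoker: no → false
Combine:
[1.1.1.1.1] true AND true = true
[1.1.1.1] NOT true = false
[1.1.1.2] true OR false = true
[1.1.1] false → true (antecedent false ⇒ implication holds) = true
[1.1] NOT true = false
[1.2] true AND true AND true AND true = true
[1] false OR true = true
[2.1.1] false → false (antecedent false ⇒ implication holds) = true
[2.1] NOT true = false
[2.2] false → false (antecedent false ⇒ implication holds) = true
[2.3] false → false (antecedent false ⇒ implication holds) = true
[2.4.2] true OR false = true
[2.4] false OR true = true
[2] false OR true OR true OR true = true
[root] true AND true = true
Overall: true → enrolled

Enrolled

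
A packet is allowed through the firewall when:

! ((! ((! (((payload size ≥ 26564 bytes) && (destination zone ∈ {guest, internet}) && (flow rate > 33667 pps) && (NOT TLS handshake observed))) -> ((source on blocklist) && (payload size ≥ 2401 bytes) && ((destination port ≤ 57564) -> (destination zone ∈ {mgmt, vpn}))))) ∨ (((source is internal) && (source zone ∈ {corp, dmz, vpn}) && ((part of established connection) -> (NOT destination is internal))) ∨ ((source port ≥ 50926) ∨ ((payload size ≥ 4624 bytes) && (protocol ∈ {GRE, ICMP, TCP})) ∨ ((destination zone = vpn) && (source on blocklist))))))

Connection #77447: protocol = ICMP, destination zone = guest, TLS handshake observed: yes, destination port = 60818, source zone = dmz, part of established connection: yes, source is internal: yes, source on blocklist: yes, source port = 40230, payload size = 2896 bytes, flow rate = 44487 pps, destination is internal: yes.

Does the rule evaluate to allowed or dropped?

Allowed

Atomic conditions:
  payload size ≥ 26564 bytes: 2896 ≥ 26564 is false
  destination zone ∈ {guest, internet}: guest is in the set → true
  flow rate > 33667 pps: 44487 > 33667 is true
  NOT TLS handshake observed: yes → false
  source on blocklist: yes → true
  payload size ≥ 2401 bytes: 2896 ≥ 2401 is true
  destination port ≤ 57564: 60818 ≤ 57564 is false
  destination zone ∈ {mgmt, vpn}: guest is not in the set → false
  source is internal: yes → true
  source zone ∈ {corp, dmz, vpn}: dmz is in the set → true
  part of established connection: yes → true
  NOT destination is internal: yes → false
  source port ≥ 50926: 40230 ≥ 50926 is false
  payload size ≥ 4624 bytes: 2896 ≥ 4624 is false
  protocol ∈ {GRE, ICMP, TCP}: ICMP is in the set → true
  destination zone = vpn: guest == vpn is false
Combine:
[1.1.1.1.1] false AND true AND true AND false = false
[1.1.1.1] NOT false = true
[1.1.1.2.3] false → false (antecedent false ⇒ implication holds) = true
[1.1.1.2] true AND true AND true = true
[1.1.1] true → true = true
[1.1] NOT true = false
[1.2.1.3] true → false = false
[1.2.1] true AND true AND false = false
[1.2.2.2] false AND true = false
[1.2.2.3] false AND true = false
[1.2.2] false OR false OR false = false
[1.2] false OR false = false
[1] false OR false = false
[root] NOT false = true
Overall: true → allowed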